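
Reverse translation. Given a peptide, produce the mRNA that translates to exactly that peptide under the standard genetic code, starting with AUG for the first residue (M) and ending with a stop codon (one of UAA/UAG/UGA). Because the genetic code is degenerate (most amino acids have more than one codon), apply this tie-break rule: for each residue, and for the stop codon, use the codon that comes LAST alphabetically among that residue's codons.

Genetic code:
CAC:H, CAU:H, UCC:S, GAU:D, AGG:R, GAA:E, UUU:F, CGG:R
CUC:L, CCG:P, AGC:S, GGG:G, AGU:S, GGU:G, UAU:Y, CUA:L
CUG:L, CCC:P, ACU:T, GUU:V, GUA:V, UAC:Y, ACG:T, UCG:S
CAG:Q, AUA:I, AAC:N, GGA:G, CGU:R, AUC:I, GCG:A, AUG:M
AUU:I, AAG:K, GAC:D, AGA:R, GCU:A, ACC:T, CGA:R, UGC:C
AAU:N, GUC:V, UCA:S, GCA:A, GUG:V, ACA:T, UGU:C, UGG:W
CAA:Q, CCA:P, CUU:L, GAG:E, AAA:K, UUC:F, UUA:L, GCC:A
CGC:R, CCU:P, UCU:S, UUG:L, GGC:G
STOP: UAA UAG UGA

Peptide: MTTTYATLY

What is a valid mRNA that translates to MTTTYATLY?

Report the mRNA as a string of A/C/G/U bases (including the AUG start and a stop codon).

Answer: mRNA: AUGACUACUACUUAUGCUACUUUGUAUUGA

Derivation:
residue 1: M -> AUG (start codon)
residue 2: T codons sorted = ACA,ACC,ACG,ACU -> pick last = ACU
residue 3: T codons sorted = ACA,ACC,ACG,ACU -> pick last = ACU
residue 4: T codons sorted = ACA,ACC,ACG,ACU -> pick last = ACU
residue 5: Y codons sorted = UAC,UAU -> pick last = UAU
residue 6: A codons sorted = GCA,GCC,GCG,GCU -> pick last = GCU
residue 7: T codons sorted = ACA,ACC,ACG,ACU -> pick last = ACU
residue 8: L codons sorted = CUA,CUC,CUG,CUU,UUA,UUG -> pick last = UUG
residue 9: Y codons sorted = UAC,UAU -> pick last = UAU
terminator: stop codons sorted = UAA,UAG,UGA -> pick last = UGA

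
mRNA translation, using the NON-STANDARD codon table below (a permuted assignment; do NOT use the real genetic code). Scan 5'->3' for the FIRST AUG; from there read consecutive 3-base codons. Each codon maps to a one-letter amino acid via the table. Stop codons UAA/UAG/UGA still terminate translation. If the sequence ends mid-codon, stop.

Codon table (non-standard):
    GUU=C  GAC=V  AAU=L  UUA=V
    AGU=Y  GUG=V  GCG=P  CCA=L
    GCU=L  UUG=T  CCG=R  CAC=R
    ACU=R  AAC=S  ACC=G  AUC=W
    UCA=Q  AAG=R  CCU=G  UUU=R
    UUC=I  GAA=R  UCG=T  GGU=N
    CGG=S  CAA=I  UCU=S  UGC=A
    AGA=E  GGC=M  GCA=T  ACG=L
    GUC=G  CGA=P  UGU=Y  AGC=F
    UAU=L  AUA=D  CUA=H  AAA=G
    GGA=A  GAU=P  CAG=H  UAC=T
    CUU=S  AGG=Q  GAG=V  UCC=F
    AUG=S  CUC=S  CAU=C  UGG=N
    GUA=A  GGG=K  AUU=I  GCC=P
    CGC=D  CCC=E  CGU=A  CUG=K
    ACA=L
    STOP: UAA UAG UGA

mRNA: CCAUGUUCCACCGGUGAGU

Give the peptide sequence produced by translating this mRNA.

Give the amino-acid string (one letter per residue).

start AUG at pos 2
pos 2: AUG -> S; peptide=S
pos 5: UUC -> I; peptide=SI
pos 8: CAC -> R; peptide=SIR
pos 11: CGG -> S; peptide=SIRS
pos 14: UGA -> STOP

Answer: SIRS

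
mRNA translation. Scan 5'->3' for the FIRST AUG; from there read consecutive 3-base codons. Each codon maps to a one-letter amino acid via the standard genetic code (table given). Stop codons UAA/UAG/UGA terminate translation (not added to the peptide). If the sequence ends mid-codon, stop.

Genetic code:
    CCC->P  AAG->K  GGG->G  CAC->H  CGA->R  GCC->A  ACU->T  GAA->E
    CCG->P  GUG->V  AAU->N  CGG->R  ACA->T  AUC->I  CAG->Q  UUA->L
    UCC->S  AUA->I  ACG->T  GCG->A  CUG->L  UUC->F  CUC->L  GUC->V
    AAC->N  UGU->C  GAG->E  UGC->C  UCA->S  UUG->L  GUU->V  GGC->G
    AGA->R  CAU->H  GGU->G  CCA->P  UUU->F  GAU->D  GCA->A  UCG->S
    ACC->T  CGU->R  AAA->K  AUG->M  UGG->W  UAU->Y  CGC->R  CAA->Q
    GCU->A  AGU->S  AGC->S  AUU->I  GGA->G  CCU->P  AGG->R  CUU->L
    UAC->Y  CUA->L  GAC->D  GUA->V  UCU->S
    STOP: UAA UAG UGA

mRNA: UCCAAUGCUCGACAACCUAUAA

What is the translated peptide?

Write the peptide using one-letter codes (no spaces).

Answer: MLDNL

Derivation:
start AUG at pos 4
pos 4: AUG -> M; peptide=M
pos 7: CUC -> L; peptide=ML
pos 10: GAC -> D; peptide=MLD
pos 13: AAC -> N; peptide=MLDN
pos 16: CUA -> L; peptide=MLDNL
pos 19: UAA -> STOP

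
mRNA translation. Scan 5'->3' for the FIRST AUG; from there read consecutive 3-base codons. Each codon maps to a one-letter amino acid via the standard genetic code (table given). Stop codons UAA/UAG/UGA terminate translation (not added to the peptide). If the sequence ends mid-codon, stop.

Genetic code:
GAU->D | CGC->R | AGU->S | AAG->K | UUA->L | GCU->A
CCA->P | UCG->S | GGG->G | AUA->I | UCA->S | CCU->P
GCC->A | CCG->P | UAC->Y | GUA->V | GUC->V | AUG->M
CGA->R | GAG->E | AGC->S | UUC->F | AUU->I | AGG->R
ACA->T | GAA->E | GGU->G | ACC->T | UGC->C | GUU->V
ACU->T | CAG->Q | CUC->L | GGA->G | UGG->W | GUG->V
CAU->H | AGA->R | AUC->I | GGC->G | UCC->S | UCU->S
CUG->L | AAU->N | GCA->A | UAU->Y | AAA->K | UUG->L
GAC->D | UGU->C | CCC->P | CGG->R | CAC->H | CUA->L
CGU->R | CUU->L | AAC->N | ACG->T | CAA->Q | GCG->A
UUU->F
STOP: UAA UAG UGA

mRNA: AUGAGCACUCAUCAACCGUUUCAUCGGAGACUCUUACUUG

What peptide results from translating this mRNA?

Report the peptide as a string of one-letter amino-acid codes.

Answer: MSTHQPFHRRLLL

Derivation:
start AUG at pos 0
pos 0: AUG -> M; peptide=M
pos 3: AGC -> S; peptide=MS
pos 6: ACU -> T; peptide=MST
pos 9: CAU -> H; peptide=MSTH
pos 12: CAA -> Q; peptide=MSTHQ
pos 15: CCG -> P; peptide=MSTHQP
pos 18: UUU -> F; peptide=MSTHQPF
pos 21: CAU -> H; peptide=MSTHQPFH
pos 24: CGG -> R; peptide=MSTHQPFHR
pos 27: AGA -> R; peptide=MSTHQPFHRR
pos 30: CUC -> L; peptide=MSTHQPFHRRL
pos 33: UUA -> L; peptide=MSTHQPFHRRLL
pos 36: CUU -> L; peptide=MSTHQPFHRRLLL
pos 39: only 1 nt remain (<3), stop (end of mRNA)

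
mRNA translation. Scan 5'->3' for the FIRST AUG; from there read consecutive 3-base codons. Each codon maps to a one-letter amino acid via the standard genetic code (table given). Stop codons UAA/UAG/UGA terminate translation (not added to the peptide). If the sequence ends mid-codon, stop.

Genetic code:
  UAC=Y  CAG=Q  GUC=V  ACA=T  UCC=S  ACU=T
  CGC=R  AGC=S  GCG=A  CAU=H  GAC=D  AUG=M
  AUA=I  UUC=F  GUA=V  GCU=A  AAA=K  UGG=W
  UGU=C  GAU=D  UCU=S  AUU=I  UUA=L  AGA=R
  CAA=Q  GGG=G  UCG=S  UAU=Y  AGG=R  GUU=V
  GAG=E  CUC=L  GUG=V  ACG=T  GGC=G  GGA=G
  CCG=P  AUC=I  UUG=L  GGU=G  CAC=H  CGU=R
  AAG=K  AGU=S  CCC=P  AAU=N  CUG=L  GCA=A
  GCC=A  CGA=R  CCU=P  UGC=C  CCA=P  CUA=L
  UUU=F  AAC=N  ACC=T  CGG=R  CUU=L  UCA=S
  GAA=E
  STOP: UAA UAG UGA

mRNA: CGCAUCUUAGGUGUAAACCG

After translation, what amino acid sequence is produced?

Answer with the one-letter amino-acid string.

no AUG start codon found

Answer: (empty: no AUG start codon)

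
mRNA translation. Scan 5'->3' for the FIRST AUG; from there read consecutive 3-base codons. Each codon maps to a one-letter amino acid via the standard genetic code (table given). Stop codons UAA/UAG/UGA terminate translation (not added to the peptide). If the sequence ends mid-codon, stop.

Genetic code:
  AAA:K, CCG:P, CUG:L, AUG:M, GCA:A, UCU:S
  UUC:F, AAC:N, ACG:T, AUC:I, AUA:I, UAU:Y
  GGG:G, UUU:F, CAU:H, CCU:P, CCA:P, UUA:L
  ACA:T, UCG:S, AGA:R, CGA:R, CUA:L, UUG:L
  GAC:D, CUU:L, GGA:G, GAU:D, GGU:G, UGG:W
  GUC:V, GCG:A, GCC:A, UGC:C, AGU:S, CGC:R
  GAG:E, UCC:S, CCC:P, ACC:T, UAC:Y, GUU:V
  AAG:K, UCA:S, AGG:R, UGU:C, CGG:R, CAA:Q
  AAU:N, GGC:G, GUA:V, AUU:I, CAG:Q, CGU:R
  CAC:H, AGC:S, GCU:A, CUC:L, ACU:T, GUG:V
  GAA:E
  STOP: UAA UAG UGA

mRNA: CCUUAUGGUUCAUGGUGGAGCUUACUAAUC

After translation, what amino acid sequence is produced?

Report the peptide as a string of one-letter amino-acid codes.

start AUG at pos 4
pos 4: AUG -> M; peptide=M
pos 7: GUU -> V; peptide=MV
pos 10: CAU -> H; peptide=MVH
pos 13: GGU -> G; peptide=MVHG
pos 16: GGA -> G; peptide=MVHGG
pos 19: GCU -> A; peptide=MVHGGA
pos 22: UAC -> Y; peptide=MVHGGAY
pos 25: UAA -> STOP

Answer: MVHGGAY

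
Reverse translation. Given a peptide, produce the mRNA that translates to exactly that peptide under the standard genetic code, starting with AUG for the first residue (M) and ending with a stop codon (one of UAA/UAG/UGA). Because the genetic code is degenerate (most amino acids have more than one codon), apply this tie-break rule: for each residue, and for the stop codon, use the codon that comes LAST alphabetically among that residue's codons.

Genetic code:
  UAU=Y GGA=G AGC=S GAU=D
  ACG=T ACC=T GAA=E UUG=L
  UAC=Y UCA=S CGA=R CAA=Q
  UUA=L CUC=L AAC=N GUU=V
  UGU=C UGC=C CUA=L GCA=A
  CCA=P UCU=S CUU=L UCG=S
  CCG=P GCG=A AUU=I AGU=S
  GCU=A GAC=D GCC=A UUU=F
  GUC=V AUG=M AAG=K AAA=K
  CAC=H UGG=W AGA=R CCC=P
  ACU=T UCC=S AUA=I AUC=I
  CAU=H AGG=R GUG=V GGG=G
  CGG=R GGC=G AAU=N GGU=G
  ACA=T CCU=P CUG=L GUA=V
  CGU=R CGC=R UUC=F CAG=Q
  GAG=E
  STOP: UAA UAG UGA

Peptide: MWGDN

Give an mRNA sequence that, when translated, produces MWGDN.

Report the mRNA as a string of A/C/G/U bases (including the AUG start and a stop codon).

residue 1: M -> AUG (start codon)
residue 2: W -> UGG (only codon)
residue 3: G codons sorted = GGA,GGC,GGG,GGU -> pick last = GGU
residue 4: D codons sorted = GAC,GAU -> pick last = GAU
residue 5: N codons sorted = AAC,AAU -> pick last = AAU
terminator: stop codons sorted = UAA,UAG,UGA -> pick last = UGA

Answer: mRNA: AUGUGGGGUGAUAAUUGA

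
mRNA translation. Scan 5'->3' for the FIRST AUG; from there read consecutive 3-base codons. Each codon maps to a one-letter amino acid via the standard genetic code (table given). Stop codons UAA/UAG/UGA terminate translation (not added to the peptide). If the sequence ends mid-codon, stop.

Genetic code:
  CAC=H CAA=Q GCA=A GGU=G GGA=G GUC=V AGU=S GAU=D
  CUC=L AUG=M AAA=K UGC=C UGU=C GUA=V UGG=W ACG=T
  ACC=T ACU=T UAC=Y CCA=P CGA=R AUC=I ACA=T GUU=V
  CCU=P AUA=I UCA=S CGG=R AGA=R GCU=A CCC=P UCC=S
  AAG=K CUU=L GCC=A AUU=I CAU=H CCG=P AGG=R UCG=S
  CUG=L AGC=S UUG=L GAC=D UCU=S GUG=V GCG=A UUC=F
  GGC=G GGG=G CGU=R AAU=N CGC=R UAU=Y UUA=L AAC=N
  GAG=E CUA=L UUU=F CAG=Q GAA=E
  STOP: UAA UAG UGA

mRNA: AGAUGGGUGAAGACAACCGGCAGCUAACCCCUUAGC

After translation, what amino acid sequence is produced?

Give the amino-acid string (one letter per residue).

start AUG at pos 2
pos 2: AUG -> M; peptide=M
pos 5: GGU -> G; peptide=MG
pos 8: GAA -> E; peptide=MGE
pos 11: GAC -> D; peptide=MGED
pos 14: AAC -> N; peptide=MGEDN
pos 17: CGG -> R; peptide=MGEDNR
pos 20: CAG -> Q; peptide=MGEDNRQ
pos 23: CUA -> L; peptide=MGEDNRQL
pos 26: ACC -> T; peptide=MGEDNRQLT
pos 29: CCU -> P; peptide=MGEDNRQLTP
pos 32: UAG -> STOP

Answer: MGEDNRQLTP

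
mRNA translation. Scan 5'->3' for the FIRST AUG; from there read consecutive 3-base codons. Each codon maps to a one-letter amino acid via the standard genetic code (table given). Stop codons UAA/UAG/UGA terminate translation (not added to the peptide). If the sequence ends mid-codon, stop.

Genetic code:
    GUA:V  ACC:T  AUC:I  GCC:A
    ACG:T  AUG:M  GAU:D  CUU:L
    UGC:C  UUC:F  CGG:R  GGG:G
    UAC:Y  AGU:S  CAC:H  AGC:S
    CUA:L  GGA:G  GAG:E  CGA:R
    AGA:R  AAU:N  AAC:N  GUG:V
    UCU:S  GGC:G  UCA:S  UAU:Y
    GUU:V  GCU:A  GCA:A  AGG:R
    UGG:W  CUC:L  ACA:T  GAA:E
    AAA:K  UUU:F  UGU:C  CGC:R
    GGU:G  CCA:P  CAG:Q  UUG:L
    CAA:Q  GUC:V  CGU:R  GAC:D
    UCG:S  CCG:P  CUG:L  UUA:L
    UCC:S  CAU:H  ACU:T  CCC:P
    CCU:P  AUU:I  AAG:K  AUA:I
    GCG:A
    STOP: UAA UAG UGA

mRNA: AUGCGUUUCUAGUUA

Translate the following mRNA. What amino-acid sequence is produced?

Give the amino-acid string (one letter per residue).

start AUG at pos 0
pos 0: AUG -> M; peptide=M
pos 3: CGU -> R; peptide=MR
pos 6: UUC -> F; peptide=MRF
pos 9: UAG -> STOP

Answer: MRF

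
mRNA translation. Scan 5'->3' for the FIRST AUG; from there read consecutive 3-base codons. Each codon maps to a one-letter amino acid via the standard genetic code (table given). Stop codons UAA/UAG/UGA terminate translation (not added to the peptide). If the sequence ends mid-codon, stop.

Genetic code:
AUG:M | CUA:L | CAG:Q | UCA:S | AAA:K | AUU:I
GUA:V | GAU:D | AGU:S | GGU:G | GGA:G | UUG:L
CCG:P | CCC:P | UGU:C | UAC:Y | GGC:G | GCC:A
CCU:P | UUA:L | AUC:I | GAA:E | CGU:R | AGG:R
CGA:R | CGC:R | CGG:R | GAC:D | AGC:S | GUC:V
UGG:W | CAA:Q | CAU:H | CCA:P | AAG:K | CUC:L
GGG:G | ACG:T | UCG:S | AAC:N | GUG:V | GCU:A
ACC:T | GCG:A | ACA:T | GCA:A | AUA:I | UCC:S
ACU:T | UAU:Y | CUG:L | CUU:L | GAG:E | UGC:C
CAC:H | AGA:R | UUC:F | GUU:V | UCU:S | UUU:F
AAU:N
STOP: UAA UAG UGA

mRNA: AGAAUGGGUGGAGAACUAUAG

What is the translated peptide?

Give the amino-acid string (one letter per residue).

Answer: MGGEL

Derivation:
start AUG at pos 3
pos 3: AUG -> M; peptide=M
pos 6: GGU -> G; peptide=MG
pos 9: GGA -> G; peptide=MGG
pos 12: GAA -> E; peptide=MGGE
pos 15: CUA -> L; peptide=MGGEL
pos 18: UAG -> STOP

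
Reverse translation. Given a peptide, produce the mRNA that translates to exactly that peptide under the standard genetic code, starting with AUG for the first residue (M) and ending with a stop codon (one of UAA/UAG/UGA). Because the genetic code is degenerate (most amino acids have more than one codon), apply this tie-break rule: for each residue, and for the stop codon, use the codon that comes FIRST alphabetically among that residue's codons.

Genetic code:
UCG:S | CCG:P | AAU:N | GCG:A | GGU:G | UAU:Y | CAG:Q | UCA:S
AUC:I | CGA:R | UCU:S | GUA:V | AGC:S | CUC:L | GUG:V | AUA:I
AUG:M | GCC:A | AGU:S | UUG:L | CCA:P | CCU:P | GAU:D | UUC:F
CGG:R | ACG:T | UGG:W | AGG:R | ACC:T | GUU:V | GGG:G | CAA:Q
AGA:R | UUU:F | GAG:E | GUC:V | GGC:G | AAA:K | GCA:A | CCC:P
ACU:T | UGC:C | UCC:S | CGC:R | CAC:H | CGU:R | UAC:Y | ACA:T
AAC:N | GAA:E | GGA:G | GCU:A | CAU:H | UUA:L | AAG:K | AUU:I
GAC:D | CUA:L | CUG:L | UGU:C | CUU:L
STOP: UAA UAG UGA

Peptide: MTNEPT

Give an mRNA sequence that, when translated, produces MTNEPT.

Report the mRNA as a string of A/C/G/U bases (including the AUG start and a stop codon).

Answer: mRNA: AUGACAAACGAACCAACAUAA

Derivation:
residue 1: M -> AUG (start codon)
residue 2: T codons sorted = ACA,ACC,ACG,ACU -> pick first = ACA
residue 3: N codons sorted = AAC,AAU -> pick first = AAC
residue 4: E codons sorted = GAA,GAG -> pick first = GAA
residue 5: P codons sorted = CCA,CCC,CCG,CCU -> pick first = CCA
residue 6: T codons sorted = ACA,ACC,ACG,ACU -> pick first = ACA
terminator: stop codons sorted = UAA,UAG,UGA -> pick first = UAA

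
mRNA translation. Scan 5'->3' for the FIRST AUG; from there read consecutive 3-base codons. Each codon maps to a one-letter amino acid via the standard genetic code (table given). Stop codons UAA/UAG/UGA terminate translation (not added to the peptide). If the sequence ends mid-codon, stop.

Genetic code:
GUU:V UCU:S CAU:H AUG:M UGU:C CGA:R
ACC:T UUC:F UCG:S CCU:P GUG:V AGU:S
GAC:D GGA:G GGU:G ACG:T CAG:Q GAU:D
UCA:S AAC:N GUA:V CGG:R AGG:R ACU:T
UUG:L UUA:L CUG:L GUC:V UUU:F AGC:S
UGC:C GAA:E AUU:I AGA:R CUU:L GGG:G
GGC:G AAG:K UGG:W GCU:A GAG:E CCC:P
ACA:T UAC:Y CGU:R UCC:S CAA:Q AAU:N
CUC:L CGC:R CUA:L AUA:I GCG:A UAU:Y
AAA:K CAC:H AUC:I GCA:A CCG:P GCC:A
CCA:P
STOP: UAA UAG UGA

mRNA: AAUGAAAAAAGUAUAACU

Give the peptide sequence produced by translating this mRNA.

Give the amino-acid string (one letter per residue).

start AUG at pos 1
pos 1: AUG -> M; peptide=M
pos 4: AAA -> K; peptide=MK
pos 7: AAA -> K; peptide=MKK
pos 10: GUA -> V; peptide=MKKV
pos 13: UAA -> STOP

Answer: MKKV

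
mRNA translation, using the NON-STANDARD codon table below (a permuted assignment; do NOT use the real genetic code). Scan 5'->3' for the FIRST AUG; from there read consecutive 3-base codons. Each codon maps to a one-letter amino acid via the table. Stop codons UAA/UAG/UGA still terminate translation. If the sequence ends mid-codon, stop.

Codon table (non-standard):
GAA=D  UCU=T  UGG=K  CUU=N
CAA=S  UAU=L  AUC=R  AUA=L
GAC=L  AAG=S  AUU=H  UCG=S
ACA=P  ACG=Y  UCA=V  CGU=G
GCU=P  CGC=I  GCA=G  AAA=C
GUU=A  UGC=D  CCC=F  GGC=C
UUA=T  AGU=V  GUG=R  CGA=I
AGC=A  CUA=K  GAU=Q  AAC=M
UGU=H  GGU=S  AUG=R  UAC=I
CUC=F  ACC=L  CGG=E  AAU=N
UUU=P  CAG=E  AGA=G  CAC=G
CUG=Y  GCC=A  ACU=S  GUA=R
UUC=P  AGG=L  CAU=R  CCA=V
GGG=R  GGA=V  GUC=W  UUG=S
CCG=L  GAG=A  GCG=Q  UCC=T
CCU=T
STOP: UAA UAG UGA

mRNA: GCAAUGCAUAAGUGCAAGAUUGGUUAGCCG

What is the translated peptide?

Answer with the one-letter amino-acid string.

start AUG at pos 3
pos 3: AUG -> R; peptide=R
pos 6: CAU -> R; peptide=RR
pos 9: AAG -> S; peptide=RRS
pos 12: UGC -> D; peptide=RRSD
pos 15: AAG -> S; peptide=RRSDS
pos 18: AUU -> H; peptide=RRSDSH
pos 21: GGU -> S; peptide=RRSDSHS
pos 24: UAG -> STOP

Answer: RRSDSHS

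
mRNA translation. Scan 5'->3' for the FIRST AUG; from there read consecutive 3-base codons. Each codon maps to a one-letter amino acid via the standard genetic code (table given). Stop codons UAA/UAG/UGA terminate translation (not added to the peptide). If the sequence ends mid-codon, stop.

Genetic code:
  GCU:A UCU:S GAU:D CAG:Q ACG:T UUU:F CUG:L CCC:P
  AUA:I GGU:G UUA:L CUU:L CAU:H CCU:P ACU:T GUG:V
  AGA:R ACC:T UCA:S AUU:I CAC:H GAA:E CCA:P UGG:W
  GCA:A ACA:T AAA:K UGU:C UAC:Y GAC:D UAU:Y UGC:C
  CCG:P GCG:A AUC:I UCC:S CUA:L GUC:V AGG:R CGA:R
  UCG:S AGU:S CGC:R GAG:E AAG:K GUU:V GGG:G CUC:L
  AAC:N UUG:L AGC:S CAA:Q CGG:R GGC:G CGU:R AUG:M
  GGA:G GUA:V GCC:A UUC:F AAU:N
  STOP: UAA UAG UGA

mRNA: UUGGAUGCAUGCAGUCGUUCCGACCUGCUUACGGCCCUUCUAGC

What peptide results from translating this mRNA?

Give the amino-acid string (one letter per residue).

Answer: MHAVVPTCLRPF

Derivation:
start AUG at pos 4
pos 4: AUG -> M; peptide=M
pos 7: CAU -> H; peptide=MH
pos 10: GCA -> A; peptide=MHA
pos 13: GUC -> V; peptide=MHAV
pos 16: GUU -> V; peptide=MHAVV
pos 19: CCG -> P; peptide=MHAVVP
pos 22: ACC -> T; peptide=MHAVVPT
pos 25: UGC -> C; peptide=MHAVVPTC
pos 28: UUA -> L; peptide=MHAVVPTCL
pos 31: CGG -> R; peptide=MHAVVPTCLR
pos 34: CCC -> P; peptide=MHAVVPTCLRP
pos 37: UUC -> F; peptide=MHAVVPTCLRPF
pos 40: UAG -> STOP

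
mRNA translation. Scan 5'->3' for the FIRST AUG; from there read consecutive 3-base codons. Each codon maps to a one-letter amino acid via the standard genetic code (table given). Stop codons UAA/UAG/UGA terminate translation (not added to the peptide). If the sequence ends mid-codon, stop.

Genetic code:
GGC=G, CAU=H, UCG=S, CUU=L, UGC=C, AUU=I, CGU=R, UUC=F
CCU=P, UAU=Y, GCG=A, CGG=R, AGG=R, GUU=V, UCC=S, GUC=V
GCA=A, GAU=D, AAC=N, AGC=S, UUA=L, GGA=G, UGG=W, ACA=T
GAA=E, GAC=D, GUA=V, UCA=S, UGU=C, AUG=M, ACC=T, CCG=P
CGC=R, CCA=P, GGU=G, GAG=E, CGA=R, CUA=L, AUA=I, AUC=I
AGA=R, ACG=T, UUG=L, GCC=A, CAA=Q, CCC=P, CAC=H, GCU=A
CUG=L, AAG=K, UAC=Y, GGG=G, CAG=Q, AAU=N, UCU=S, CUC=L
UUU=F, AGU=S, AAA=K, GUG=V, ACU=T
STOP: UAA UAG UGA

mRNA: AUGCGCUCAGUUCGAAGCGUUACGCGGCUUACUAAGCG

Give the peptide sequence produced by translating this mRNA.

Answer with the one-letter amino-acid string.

start AUG at pos 0
pos 0: AUG -> M; peptide=M
pos 3: CGC -> R; peptide=MR
pos 6: UCA -> S; peptide=MRS
pos 9: GUU -> V; peptide=MRSV
pos 12: CGA -> R; peptide=MRSVR
pos 15: AGC -> S; peptide=MRSVRS
pos 18: GUU -> V; peptide=MRSVRSV
pos 21: ACG -> T; peptide=MRSVRSVT
pos 24: CGG -> R; peptide=MRSVRSVTR
pos 27: CUU -> L; peptide=MRSVRSVTRL
pos 30: ACU -> T; peptide=MRSVRSVTRLT
pos 33: AAG -> K; peptide=MRSVRSVTRLTK
pos 36: only 2 nt remain (<3), stop (end of mRNA)

Answer: MRSVRSVTRLTK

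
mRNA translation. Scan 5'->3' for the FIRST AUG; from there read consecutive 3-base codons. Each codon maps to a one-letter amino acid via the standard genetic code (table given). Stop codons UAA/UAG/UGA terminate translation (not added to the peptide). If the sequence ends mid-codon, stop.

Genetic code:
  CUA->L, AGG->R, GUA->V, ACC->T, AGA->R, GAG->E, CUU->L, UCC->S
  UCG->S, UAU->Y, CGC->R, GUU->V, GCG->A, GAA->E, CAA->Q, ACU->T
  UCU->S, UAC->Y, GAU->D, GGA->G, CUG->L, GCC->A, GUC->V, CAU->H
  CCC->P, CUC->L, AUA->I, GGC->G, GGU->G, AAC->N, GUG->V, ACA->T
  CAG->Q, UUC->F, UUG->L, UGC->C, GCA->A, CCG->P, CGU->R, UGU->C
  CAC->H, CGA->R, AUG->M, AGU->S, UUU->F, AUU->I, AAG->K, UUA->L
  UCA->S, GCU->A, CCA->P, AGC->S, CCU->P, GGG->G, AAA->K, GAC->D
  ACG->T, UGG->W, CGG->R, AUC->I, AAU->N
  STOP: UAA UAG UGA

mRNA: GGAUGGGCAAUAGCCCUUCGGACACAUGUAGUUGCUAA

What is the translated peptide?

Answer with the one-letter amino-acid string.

Answer: MGNSPSDTCSC

Derivation:
start AUG at pos 2
pos 2: AUG -> M; peptide=M
pos 5: GGC -> G; peptide=MG
pos 8: AAU -> N; peptide=MGN
pos 11: AGC -> S; peptide=MGNS
pos 14: CCU -> P; peptide=MGNSP
pos 17: UCG -> S; peptide=MGNSPS
pos 20: GAC -> D; peptide=MGNSPSD
pos 23: ACA -> T; peptide=MGNSPSDT
pos 26: UGU -> C; peptide=MGNSPSDTC
pos 29: AGU -> S; peptide=MGNSPSDTCS
pos 32: UGC -> C; peptide=MGNSPSDTCSC
pos 35: UAA -> STOP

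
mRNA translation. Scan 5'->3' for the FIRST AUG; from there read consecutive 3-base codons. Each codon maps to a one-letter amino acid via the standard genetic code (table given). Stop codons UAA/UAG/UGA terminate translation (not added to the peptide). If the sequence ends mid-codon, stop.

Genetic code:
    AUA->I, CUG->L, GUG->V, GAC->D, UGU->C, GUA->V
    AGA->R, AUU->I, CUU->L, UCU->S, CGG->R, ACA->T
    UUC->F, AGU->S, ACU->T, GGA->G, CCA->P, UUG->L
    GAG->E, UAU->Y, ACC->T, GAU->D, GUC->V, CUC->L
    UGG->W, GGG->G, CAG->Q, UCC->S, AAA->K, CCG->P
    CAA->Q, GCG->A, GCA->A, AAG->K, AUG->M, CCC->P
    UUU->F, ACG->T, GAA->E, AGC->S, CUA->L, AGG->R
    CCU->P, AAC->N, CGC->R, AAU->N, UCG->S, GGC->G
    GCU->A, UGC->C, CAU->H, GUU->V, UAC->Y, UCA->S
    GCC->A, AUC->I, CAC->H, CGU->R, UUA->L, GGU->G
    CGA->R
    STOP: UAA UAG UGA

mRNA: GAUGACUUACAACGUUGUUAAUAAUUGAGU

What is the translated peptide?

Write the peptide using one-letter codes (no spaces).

start AUG at pos 1
pos 1: AUG -> M; peptide=M
pos 4: ACU -> T; peptide=MT
pos 7: UAC -> Y; peptide=MTY
pos 10: AAC -> N; peptide=MTYN
pos 13: GUU -> V; peptide=MTYNV
pos 16: GUU -> V; peptide=MTYNVV
pos 19: AAU -> N; peptide=MTYNVVN
pos 22: AAU -> N; peptide=MTYNVVNN
pos 25: UGA -> STOP

Answer: MTYNVVNN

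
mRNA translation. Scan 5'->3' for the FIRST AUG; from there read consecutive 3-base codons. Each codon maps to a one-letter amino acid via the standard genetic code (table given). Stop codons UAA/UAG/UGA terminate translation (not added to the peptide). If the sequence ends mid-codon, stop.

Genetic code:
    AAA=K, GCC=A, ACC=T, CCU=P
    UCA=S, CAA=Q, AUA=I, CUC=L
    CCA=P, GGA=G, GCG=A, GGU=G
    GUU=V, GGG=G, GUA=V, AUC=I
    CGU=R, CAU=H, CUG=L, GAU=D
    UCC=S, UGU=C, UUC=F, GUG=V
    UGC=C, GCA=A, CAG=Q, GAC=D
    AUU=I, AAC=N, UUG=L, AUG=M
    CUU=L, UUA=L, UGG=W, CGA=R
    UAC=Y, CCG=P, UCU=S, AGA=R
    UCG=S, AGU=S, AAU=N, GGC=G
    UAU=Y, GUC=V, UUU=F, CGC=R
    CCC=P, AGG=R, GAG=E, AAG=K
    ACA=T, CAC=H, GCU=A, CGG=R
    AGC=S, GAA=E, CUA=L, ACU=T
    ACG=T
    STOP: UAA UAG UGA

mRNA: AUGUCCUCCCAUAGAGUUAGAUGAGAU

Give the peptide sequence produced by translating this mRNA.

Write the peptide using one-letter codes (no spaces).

start AUG at pos 0
pos 0: AUG -> M; peptide=M
pos 3: UCC -> S; peptide=MS
pos 6: UCC -> S; peptide=MSS
pos 9: CAU -> H; peptide=MSSH
pos 12: AGA -> R; peptide=MSSHR
pos 15: GUU -> V; peptide=MSSHRV
pos 18: AGA -> R; peptide=MSSHRVR
pos 21: UGA -> STOP

Answer: MSSHRVR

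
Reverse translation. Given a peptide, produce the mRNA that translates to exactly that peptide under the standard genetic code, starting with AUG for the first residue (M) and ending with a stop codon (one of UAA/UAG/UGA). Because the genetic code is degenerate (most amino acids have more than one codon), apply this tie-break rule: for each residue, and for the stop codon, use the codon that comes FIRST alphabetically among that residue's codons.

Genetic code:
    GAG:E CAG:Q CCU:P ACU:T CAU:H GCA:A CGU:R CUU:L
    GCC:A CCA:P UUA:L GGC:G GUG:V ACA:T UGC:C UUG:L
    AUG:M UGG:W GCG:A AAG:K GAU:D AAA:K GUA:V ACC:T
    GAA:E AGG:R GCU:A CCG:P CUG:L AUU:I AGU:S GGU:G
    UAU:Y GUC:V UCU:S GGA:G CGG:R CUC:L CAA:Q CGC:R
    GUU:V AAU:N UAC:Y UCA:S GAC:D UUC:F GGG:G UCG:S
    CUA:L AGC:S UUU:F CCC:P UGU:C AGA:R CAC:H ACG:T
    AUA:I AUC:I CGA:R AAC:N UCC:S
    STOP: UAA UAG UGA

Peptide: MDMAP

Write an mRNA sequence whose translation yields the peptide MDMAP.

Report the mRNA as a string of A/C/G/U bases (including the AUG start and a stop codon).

Answer: mRNA: AUGGACAUGGCACCAUAA

Derivation:
residue 1: M -> AUG (start codon)
residue 2: D codons sorted = GAC,GAU -> pick first = GAC
residue 3: M -> AUG (only codon)
residue 4: A codons sorted = GCA,GCC,GCG,GCU -> pick first = GCA
residue 5: P codons sorted = CCA,CCC,CCG,CCU -> pick first = CCA
terminator: stop codons sorted = UAA,UAG,UGA -> pick first = UAA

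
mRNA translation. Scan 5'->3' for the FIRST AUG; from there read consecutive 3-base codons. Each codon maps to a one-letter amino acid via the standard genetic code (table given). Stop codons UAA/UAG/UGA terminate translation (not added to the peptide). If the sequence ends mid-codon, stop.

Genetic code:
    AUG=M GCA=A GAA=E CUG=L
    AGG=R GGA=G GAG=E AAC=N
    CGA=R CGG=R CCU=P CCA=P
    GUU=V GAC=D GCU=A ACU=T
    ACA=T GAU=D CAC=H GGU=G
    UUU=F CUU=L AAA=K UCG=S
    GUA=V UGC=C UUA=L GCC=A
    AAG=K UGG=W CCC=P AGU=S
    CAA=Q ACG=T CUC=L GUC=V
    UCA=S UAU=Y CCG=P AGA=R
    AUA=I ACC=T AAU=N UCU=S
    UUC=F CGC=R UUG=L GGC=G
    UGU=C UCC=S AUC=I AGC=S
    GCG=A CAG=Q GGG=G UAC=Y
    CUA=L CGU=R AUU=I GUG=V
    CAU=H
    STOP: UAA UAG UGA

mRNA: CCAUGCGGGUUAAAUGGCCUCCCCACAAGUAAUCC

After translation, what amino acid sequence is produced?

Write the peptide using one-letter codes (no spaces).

Answer: MRVKWPPHK

Derivation:
start AUG at pos 2
pos 2: AUG -> M; peptide=M
pos 5: CGG -> R; peptide=MR
pos 8: GUU -> V; peptide=MRV
pos 11: AAA -> K; peptide=MRVK
pos 14: UGG -> W; peptide=MRVKW
pos 17: CCU -> P; peptide=MRVKWP
pos 20: CCC -> P; peptide=MRVKWPP
pos 23: CAC -> H; peptide=MRVKWPPH
pos 26: AAG -> K; peptide=MRVKWPPHK
pos 29: UAA -> STOP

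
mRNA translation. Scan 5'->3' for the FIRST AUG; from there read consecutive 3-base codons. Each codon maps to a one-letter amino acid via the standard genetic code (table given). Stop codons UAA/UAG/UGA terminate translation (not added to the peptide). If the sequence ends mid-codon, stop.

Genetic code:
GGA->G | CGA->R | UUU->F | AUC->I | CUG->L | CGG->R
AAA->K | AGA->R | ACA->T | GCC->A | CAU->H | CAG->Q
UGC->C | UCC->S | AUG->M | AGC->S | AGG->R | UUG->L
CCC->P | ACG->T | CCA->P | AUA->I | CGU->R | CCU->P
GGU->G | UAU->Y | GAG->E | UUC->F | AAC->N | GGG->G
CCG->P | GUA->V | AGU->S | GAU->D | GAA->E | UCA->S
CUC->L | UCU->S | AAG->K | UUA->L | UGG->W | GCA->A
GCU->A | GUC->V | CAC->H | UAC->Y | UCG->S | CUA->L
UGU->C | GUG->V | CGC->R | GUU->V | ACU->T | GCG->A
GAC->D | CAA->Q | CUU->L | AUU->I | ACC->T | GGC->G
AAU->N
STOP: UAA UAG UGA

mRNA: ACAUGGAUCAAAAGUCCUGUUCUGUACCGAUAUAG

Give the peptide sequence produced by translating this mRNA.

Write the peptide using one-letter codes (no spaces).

Answer: MDQKSCSVPI

Derivation:
start AUG at pos 2
pos 2: AUG -> M; peptide=M
pos 5: GAU -> D; peptide=MD
pos 8: CAA -> Q; peptide=MDQ
pos 11: AAG -> K; peptide=MDQK
pos 14: UCC -> S; peptide=MDQKS
pos 17: UGU -> C; peptide=MDQKSC
pos 20: UCU -> S; peptide=MDQKSCS
pos 23: GUA -> V; peptide=MDQKSCSV
pos 26: CCG -> P; peptide=MDQKSCSVP
pos 29: AUA -> I; peptide=MDQKSCSVPI
pos 32: UAG -> STOP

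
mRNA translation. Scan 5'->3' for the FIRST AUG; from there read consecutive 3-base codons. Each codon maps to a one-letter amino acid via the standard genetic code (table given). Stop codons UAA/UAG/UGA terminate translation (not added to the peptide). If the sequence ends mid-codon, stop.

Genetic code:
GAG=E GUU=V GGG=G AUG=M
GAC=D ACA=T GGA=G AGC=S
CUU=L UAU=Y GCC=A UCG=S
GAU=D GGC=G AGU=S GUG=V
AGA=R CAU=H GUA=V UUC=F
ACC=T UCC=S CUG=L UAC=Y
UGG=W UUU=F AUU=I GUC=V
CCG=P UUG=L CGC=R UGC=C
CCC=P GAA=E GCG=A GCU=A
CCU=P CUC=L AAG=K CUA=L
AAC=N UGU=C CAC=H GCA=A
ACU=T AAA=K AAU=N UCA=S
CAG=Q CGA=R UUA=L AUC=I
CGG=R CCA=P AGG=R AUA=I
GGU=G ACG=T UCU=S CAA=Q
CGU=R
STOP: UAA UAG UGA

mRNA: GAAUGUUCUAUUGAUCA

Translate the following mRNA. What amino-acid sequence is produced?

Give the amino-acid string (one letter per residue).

start AUG at pos 2
pos 2: AUG -> M; peptide=M
pos 5: UUC -> F; peptide=MF
pos 8: UAU -> Y; peptide=MFY
pos 11: UGA -> STOP

Answer: MFY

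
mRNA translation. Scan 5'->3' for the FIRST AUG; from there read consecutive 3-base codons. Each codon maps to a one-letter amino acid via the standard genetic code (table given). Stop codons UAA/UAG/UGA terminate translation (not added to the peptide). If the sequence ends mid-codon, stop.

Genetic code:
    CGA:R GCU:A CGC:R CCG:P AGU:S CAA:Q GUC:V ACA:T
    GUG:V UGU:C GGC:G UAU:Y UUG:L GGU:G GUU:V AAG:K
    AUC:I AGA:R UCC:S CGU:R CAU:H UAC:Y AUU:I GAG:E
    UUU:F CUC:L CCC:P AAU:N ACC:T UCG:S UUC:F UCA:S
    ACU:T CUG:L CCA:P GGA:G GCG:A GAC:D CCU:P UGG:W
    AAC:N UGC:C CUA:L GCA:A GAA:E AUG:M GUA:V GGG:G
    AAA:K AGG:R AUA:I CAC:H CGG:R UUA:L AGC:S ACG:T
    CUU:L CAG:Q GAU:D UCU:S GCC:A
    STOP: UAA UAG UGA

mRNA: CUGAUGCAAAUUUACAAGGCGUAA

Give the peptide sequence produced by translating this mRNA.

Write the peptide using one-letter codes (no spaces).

Answer: MQIYKA

Derivation:
start AUG at pos 3
pos 3: AUG -> M; peptide=M
pos 6: CAA -> Q; peptide=MQ
pos 9: AUU -> I; peptide=MQI
pos 12: UAC -> Y; peptide=MQIY
pos 15: AAG -> K; peptide=MQIYK
pos 18: GCG -> A; peptide=MQIYKA
pos 21: UAA -> STOP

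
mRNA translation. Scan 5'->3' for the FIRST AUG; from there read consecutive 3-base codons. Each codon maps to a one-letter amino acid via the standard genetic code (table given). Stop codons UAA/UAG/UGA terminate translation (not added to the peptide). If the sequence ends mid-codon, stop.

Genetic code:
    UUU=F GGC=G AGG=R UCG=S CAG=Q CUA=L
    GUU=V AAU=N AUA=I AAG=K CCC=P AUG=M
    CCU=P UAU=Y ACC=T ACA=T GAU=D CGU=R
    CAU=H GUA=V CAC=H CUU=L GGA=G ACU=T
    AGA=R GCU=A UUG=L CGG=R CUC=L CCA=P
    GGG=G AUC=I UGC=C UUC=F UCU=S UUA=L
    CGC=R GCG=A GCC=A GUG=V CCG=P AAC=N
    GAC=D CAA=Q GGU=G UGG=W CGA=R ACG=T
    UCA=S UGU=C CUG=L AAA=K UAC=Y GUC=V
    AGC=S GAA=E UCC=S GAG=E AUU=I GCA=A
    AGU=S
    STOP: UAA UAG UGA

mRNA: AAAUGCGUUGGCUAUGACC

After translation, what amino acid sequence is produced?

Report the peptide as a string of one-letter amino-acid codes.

start AUG at pos 2
pos 2: AUG -> M; peptide=M
pos 5: CGU -> R; peptide=MR
pos 8: UGG -> W; peptide=MRW
pos 11: CUA -> L; peptide=MRWL
pos 14: UGA -> STOP

Answer: MRWL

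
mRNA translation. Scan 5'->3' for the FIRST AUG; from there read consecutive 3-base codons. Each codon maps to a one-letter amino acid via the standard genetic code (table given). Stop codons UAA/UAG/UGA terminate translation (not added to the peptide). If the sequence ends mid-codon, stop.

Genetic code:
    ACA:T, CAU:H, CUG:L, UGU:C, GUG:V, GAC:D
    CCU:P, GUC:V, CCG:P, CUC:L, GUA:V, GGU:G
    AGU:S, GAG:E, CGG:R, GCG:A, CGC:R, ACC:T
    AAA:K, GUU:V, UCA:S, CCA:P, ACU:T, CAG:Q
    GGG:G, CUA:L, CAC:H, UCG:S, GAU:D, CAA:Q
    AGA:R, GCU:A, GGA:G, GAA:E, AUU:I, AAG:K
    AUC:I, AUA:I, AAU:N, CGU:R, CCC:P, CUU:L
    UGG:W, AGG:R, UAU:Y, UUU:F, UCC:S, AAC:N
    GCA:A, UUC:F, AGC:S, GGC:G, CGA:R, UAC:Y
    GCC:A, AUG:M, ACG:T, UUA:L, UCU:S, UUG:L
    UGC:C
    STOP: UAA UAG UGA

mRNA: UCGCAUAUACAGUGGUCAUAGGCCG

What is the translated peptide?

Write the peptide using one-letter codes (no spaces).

Answer: (empty: no AUG start codon)

Derivation:
no AUG start codon found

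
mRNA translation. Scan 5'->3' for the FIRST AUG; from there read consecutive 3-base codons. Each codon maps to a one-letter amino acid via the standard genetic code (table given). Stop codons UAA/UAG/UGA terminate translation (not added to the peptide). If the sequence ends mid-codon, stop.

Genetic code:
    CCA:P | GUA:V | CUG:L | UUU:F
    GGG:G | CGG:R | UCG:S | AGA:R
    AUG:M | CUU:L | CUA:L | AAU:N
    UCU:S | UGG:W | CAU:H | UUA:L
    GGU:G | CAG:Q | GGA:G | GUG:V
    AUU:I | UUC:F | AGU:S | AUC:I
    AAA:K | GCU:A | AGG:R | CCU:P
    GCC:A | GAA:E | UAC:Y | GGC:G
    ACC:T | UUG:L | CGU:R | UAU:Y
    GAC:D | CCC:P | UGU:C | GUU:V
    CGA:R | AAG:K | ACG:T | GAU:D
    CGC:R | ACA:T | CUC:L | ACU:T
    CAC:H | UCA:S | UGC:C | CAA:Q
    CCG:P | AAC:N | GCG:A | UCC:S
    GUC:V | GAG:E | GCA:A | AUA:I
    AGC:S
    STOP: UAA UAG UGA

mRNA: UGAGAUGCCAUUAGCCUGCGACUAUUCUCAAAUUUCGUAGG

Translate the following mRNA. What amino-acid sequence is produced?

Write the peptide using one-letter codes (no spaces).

Answer: MPLACDYSQIS

Derivation:
start AUG at pos 4
pos 4: AUG -> M; peptide=M
pos 7: CCA -> P; peptide=MP
pos 10: UUA -> L; peptide=MPL
pos 13: GCC -> A; peptide=MPLA
pos 16: UGC -> C; peptide=MPLAC
pos 19: GAC -> D; peptide=MPLACD
pos 22: UAU -> Y; peptide=MPLACDY
pos 25: UCU -> S; peptide=MPLACDYS
pos 28: CAA -> Q; peptide=MPLACDYSQ
pos 31: AUU -> I; peptide=MPLACDYSQI
pos 34: UCG -> S; peptide=MPLACDYSQIS
pos 37: UAG -> STOP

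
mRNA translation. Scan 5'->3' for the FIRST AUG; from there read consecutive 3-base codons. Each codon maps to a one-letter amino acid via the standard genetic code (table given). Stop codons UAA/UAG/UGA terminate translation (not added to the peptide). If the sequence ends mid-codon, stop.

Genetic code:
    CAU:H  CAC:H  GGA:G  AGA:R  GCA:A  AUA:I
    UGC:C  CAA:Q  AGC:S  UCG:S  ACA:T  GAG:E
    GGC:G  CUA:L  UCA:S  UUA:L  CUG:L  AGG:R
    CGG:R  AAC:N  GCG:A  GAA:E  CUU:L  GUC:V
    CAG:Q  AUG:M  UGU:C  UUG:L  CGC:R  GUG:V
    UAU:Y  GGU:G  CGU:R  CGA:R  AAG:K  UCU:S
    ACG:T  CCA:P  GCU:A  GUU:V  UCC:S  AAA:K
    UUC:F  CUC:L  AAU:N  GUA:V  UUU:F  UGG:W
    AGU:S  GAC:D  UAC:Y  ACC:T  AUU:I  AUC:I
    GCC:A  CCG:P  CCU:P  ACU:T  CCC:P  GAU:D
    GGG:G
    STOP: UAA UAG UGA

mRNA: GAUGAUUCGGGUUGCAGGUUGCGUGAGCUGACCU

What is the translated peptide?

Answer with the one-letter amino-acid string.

start AUG at pos 1
pos 1: AUG -> M; peptide=M
pos 4: AUU -> I; peptide=MI
pos 7: CGG -> R; peptide=MIR
pos 10: GUU -> V; peptide=MIRV
pos 13: GCA -> A; peptide=MIRVA
pos 16: GGU -> G; peptide=MIRVAG
pos 19: UGC -> C; peptide=MIRVAGC
pos 22: GUG -> V; peptide=MIRVAGCV
pos 25: AGC -> S; peptide=MIRVAGCVS
pos 28: UGA -> STOP

Answer: MIRVAGCVS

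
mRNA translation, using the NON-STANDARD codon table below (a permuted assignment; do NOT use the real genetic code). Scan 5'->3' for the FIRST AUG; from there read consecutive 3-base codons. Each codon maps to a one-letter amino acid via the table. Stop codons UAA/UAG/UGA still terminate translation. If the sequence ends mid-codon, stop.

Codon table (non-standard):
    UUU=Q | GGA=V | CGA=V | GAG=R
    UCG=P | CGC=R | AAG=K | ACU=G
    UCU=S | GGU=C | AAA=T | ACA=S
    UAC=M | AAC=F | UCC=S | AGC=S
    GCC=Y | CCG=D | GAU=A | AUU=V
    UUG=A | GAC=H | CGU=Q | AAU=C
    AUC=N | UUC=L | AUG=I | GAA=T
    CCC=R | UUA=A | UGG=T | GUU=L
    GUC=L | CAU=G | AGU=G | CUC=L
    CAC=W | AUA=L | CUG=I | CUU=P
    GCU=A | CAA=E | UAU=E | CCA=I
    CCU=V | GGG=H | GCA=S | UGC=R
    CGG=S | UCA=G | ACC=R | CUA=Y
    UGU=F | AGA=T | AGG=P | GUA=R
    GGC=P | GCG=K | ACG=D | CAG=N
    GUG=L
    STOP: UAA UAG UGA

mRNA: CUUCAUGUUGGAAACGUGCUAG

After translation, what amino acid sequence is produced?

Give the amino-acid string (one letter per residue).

start AUG at pos 4
pos 4: AUG -> I; peptide=I
pos 7: UUG -> A; peptide=IA
pos 10: GAA -> T; peptide=IAT
pos 13: ACG -> D; peptide=IATD
pos 16: UGC -> R; peptide=IATDR
pos 19: UAG -> STOP

Answer: IATDR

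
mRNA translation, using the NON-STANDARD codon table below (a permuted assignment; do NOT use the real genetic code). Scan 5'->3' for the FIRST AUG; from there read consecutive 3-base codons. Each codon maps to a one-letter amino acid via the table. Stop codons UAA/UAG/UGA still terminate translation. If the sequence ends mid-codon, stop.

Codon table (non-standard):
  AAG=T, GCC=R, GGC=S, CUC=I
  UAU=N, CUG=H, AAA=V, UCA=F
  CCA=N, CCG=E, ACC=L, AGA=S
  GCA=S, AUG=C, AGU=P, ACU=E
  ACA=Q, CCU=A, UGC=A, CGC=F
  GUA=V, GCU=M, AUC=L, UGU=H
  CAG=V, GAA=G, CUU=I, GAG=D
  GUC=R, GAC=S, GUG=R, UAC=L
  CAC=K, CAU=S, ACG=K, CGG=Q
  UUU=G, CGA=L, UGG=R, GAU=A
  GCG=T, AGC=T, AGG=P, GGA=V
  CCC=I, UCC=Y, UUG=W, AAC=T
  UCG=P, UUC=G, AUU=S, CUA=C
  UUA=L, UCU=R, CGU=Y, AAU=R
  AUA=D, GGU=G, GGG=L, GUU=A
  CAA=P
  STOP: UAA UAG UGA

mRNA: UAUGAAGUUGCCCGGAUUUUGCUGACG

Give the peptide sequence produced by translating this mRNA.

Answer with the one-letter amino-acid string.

start AUG at pos 1
pos 1: AUG -> C; peptide=C
pos 4: AAG -> T; peptide=CT
pos 7: UUG -> W; peptide=CTW
pos 10: CCC -> I; peptide=CTWI
pos 13: GGA -> V; peptide=CTWIV
pos 16: UUU -> G; peptide=CTWIVG
pos 19: UGC -> A; peptide=CTWIVGA
pos 22: UGA -> STOP

Answer: CTWIVGA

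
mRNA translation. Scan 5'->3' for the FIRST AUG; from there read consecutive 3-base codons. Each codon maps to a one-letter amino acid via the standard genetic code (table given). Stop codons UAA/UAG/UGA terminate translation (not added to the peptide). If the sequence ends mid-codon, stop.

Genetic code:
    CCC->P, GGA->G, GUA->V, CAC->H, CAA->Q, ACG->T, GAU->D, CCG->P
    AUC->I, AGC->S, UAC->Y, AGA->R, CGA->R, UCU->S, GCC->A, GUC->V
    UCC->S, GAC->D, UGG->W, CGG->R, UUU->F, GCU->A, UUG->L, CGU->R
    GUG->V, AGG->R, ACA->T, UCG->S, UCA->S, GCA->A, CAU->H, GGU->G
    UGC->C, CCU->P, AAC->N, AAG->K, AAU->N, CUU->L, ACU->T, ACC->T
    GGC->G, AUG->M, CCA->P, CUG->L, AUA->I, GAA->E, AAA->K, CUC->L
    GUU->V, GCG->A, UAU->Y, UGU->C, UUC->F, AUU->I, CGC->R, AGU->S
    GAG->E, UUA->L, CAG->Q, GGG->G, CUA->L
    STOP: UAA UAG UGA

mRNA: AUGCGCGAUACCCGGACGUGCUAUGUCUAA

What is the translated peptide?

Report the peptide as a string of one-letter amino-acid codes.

start AUG at pos 0
pos 0: AUG -> M; peptide=M
pos 3: CGC -> R; peptide=MR
pos 6: GAU -> D; peptide=MRD
pos 9: ACC -> T; peptide=MRDT
pos 12: CGG -> R; peptide=MRDTR
pos 15: ACG -> T; peptide=MRDTRT
pos 18: UGC -> C; peptide=MRDTRTC
pos 21: UAU -> Y; peptide=MRDTRTCY
pos 24: GUC -> V; peptide=MRDTRTCYV
pos 27: UAA -> STOP

Answer: MRDTRTCYV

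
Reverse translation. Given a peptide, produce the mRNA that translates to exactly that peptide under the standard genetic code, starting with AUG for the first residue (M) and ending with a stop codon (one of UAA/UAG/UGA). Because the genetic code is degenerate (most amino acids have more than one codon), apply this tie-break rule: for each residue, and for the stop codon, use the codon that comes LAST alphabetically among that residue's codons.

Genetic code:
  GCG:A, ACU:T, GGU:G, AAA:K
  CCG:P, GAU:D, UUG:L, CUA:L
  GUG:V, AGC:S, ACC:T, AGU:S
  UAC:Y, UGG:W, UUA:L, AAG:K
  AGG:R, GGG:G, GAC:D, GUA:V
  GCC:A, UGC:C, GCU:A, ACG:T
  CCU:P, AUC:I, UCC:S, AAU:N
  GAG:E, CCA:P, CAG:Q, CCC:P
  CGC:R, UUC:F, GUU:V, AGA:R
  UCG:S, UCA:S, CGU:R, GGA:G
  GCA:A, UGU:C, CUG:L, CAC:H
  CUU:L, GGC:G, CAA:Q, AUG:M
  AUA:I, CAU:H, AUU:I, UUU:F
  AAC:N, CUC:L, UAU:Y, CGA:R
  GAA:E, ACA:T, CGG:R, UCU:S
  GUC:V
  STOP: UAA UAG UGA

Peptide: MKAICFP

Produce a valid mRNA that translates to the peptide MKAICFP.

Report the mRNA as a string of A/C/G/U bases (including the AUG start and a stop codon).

residue 1: M -> AUG (start codon)
residue 2: K codons sorted = AAA,AAG -> pick last = AAG
residue 3: A codons sorted = GCA,GCC,GCG,GCU -> pick last = GCU
residue 4: I codons sorted = AUA,AUC,AUU -> pick last = AUU
residue 5: C codons sorted = UGC,UGU -> pick last = UGU
residue 6: F codons sorted = UUC,UUU -> pick last = UUU
residue 7: P codons sorted = CCA,CCC,CCG,CCU -> pick last = CCU
terminator: stop codons sorted = UAA,UAG,UGA -> pick last = UGA

Answer: mRNA: AUGAAGGCUAUUUGUUUUCCUUGA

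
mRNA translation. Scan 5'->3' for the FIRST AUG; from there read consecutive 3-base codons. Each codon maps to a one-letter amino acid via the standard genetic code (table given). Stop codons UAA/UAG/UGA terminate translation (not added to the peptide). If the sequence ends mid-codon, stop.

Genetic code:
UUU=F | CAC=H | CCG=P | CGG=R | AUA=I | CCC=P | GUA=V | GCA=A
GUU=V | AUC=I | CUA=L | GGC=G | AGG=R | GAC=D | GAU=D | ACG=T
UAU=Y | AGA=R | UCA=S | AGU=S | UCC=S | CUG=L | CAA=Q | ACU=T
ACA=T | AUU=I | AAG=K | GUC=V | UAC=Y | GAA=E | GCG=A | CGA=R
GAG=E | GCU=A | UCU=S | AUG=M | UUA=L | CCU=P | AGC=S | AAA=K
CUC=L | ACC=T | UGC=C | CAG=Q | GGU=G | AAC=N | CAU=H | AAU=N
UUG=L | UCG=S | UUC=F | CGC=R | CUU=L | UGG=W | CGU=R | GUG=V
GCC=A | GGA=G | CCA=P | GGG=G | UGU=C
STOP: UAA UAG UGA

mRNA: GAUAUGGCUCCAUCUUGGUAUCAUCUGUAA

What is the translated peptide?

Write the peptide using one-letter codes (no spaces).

start AUG at pos 3
pos 3: AUG -> M; peptide=M
pos 6: GCU -> A; peptide=MA
pos 9: CCA -> P; peptide=MAP
pos 12: UCU -> S; peptide=MAPS
pos 15: UGG -> W; peptide=MAPSW
pos 18: UAU -> Y; peptide=MAPSWY
pos 21: CAU -> H; peptide=MAPSWYH
pos 24: CUG -> L; peptide=MAPSWYHL
pos 27: UAA -> STOP

Answer: MAPSWYHL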